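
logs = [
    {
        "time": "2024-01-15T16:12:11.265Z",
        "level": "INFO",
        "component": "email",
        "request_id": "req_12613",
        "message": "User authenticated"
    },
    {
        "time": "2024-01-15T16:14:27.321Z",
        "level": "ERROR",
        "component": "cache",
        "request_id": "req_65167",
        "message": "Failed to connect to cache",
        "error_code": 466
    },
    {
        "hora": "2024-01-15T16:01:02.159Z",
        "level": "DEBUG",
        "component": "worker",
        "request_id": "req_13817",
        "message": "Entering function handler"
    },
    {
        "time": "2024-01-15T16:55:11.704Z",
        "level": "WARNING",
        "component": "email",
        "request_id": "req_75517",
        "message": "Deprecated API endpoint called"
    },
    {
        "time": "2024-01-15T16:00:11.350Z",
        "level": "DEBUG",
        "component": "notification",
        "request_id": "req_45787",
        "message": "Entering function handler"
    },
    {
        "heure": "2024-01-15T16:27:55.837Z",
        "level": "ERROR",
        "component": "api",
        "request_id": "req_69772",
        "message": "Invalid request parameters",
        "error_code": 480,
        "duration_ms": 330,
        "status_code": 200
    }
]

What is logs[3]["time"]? "2024-01-15T16:55:11.704Z"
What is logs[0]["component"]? "email"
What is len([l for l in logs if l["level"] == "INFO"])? 1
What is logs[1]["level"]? "ERROR"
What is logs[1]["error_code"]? 466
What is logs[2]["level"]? "DEBUG"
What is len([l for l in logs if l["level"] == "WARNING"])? 1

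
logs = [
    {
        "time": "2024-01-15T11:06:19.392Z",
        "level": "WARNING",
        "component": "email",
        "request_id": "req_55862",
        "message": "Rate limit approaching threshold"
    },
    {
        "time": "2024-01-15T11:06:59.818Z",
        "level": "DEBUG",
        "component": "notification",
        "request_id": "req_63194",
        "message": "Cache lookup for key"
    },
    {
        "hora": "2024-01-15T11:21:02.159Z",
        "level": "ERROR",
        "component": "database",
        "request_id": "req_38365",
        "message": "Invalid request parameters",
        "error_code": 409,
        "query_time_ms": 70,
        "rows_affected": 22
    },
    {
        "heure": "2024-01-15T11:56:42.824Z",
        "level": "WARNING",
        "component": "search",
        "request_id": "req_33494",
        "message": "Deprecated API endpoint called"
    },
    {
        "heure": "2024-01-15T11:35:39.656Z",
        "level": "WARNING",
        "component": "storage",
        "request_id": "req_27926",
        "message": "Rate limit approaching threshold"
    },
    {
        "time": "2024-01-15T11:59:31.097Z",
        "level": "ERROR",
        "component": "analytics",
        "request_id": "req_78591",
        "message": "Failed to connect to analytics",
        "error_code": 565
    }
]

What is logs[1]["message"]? "Cache lookup for key"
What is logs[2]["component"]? "database"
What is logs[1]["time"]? "2024-01-15T11:06:59.818Z"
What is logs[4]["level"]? "WARNING"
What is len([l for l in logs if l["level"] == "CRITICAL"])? 0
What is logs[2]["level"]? "ERROR"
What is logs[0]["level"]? "WARNING"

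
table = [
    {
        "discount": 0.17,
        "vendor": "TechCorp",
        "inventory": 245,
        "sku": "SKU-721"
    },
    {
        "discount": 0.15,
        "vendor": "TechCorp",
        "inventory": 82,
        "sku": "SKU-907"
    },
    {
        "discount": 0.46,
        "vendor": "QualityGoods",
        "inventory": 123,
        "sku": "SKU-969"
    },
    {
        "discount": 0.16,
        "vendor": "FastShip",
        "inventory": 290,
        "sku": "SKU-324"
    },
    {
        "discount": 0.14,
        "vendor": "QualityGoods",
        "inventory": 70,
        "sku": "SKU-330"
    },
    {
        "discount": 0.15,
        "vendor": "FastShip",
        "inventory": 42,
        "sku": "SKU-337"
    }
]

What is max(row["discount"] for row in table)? 0.46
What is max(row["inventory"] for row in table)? 290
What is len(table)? 6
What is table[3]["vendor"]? "FastShip"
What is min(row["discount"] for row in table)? 0.14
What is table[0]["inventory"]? 245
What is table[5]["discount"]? 0.15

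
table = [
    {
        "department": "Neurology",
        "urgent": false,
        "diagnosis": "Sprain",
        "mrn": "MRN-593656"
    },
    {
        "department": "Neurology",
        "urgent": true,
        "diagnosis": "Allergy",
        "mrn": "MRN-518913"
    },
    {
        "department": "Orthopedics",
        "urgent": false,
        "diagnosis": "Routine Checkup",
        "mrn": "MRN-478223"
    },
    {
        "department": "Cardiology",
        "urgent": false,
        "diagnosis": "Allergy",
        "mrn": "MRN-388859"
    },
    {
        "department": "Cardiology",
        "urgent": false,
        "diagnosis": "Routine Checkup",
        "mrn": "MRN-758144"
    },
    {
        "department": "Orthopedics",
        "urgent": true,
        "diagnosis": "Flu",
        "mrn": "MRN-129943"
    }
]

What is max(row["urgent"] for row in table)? True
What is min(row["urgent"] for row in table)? False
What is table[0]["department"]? "Neurology"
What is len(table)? 6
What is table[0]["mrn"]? "MRN-593656"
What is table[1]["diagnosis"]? "Allergy"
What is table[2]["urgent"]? False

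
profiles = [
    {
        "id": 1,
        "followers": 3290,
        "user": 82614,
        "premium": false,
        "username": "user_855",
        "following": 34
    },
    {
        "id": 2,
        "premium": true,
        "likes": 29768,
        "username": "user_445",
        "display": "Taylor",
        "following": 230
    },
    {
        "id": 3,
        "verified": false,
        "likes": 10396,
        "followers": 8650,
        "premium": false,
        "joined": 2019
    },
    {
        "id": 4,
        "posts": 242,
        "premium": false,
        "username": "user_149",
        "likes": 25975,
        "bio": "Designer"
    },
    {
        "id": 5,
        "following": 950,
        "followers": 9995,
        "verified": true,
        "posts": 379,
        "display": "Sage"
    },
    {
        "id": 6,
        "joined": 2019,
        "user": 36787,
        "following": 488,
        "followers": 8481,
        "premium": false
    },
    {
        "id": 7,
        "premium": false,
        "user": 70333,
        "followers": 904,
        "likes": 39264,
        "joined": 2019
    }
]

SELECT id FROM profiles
[1, 2, 3, 4, 5, 6, 7]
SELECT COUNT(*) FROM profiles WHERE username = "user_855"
1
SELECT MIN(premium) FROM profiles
False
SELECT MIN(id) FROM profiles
1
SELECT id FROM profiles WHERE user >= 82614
[1]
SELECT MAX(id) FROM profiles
7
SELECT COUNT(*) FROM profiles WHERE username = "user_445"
1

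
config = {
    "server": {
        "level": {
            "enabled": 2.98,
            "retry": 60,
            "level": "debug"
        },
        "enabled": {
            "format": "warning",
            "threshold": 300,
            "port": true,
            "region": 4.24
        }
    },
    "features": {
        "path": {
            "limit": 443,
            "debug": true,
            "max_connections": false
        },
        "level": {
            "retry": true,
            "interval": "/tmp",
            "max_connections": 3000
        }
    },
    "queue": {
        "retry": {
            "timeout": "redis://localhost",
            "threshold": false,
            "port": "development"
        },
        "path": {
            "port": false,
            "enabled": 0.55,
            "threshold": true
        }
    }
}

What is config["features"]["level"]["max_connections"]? 3000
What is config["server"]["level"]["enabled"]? 2.98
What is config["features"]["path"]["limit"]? 443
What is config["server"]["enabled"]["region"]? 4.24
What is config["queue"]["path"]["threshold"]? True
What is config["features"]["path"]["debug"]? True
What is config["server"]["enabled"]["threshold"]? 300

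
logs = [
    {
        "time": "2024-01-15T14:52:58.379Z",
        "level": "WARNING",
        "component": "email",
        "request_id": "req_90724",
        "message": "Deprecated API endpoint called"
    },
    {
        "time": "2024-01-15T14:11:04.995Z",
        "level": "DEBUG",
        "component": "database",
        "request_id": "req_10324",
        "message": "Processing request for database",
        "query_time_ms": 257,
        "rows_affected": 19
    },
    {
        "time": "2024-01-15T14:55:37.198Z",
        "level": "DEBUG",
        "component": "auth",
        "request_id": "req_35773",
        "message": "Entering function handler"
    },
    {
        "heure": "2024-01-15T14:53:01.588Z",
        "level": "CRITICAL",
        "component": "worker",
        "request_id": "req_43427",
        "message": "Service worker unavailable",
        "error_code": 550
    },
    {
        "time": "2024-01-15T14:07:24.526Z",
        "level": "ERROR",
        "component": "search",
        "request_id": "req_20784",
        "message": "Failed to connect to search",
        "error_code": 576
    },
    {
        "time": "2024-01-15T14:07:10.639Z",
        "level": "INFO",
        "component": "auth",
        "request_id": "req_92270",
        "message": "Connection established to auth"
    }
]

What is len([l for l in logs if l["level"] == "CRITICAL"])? 1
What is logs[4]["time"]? "2024-01-15T14:07:24.526Z"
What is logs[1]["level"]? "DEBUG"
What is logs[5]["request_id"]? "req_92270"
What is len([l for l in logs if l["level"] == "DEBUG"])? 2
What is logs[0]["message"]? "Deprecated API endpoint called"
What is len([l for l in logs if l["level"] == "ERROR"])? 1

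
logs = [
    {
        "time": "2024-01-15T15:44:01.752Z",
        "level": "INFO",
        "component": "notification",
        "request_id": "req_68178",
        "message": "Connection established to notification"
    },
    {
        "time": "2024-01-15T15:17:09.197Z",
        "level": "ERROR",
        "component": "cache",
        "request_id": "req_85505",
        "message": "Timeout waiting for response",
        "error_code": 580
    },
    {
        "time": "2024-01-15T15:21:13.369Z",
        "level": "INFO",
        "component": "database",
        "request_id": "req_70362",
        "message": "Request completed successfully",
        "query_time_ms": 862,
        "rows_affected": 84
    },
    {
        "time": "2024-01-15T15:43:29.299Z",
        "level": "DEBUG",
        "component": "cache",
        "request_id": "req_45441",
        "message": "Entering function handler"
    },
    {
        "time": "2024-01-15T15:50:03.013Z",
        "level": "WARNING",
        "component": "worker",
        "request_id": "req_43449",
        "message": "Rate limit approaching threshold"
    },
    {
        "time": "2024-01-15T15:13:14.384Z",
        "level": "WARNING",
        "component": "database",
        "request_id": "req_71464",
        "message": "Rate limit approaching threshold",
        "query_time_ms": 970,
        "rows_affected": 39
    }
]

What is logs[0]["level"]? "INFO"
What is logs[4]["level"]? "WARNING"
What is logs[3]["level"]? "DEBUG"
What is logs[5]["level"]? "WARNING"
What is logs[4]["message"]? "Rate limit approaching threshold"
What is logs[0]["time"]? "2024-01-15T15:44:01.752Z"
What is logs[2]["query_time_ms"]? 862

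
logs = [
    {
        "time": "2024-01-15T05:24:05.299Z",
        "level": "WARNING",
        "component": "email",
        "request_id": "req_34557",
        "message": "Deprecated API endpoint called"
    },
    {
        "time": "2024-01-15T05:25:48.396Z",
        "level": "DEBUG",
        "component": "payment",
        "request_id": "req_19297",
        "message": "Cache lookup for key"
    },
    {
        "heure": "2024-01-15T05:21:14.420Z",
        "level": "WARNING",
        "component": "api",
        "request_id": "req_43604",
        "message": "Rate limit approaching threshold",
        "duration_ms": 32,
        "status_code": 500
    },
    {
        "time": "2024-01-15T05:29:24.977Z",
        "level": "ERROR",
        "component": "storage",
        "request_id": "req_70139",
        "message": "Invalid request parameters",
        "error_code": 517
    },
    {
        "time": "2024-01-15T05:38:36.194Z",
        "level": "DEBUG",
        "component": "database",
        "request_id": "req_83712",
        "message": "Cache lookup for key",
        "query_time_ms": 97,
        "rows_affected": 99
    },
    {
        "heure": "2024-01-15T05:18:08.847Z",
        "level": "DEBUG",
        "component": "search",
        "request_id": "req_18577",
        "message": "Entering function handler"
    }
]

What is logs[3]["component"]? "storage"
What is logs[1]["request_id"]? "req_19297"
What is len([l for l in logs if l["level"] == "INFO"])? 0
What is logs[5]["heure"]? "2024-01-15T05:18:08.847Z"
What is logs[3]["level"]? "ERROR"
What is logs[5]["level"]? "DEBUG"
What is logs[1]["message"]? "Cache lookup for key"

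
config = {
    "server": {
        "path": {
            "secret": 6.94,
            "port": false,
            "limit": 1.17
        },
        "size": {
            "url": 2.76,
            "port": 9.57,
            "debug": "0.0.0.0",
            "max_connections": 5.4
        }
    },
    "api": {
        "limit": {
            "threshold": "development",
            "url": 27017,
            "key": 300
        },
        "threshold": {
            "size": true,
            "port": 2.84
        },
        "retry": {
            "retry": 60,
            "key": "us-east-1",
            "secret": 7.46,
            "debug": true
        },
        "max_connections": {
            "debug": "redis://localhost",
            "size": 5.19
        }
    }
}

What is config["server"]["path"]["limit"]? 1.17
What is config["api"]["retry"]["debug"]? True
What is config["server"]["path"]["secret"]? 6.94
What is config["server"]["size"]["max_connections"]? 5.4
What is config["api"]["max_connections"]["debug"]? "redis://localhost"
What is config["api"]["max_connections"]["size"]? 5.19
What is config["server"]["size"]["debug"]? "0.0.0.0"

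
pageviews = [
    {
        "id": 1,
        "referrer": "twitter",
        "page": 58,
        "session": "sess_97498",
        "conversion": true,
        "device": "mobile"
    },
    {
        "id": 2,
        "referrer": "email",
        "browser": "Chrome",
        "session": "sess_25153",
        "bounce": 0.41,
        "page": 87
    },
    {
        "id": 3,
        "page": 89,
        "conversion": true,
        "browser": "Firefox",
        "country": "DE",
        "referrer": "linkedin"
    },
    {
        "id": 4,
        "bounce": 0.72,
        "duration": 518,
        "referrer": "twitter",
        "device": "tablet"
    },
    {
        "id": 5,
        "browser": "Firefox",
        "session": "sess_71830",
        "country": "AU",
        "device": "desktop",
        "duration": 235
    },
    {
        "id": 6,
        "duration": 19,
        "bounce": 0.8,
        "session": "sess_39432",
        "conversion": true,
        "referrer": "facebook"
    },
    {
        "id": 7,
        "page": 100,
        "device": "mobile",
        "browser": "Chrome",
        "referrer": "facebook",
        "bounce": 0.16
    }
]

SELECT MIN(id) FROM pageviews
1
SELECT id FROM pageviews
[1, 2, 3, 4, 5, 6, 7]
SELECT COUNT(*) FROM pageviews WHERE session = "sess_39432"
1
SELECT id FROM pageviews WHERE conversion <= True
[1, 3, 6]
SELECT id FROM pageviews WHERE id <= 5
[1, 2, 3, 4, 5]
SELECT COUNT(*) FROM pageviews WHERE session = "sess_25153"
1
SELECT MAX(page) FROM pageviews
100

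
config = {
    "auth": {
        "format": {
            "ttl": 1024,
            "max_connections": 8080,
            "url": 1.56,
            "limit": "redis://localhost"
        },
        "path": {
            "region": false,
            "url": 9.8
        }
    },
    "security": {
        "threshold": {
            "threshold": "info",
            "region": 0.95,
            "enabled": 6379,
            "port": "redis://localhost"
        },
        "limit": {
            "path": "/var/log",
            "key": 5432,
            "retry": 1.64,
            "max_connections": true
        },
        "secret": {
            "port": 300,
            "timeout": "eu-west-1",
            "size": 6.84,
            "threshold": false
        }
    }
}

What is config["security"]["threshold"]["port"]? "redis://localhost"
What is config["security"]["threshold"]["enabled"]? 6379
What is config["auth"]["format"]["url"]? 1.56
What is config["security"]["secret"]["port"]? 300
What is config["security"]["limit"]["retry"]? 1.64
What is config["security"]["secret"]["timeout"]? "eu-west-1"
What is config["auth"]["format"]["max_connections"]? 8080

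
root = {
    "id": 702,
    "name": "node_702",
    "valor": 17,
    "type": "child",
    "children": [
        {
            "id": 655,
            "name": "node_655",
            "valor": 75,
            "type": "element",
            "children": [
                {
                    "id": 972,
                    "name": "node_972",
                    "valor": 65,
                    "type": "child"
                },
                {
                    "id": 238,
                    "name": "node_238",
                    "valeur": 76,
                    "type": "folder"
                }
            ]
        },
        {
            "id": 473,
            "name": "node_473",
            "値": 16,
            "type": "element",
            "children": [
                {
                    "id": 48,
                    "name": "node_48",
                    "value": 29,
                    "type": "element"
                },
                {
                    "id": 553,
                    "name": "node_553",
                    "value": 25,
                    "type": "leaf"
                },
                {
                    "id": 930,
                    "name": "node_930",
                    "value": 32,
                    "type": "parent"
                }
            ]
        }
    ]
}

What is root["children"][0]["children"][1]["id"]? 238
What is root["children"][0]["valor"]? 75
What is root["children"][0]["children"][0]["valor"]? 65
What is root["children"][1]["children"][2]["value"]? 32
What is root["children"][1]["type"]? "element"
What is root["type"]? "child"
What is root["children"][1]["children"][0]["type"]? "element"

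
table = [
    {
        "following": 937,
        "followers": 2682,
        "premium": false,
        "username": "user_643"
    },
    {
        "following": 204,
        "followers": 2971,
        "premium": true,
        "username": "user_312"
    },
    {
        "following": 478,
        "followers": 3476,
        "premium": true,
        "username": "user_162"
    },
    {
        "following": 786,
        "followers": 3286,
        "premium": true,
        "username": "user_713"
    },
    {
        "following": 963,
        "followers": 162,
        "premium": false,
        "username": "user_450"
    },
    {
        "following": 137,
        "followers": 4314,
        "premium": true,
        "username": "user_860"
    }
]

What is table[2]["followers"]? 3476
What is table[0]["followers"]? 2682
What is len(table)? 6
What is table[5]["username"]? "user_860"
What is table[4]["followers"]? 162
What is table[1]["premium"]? True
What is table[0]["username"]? "user_643"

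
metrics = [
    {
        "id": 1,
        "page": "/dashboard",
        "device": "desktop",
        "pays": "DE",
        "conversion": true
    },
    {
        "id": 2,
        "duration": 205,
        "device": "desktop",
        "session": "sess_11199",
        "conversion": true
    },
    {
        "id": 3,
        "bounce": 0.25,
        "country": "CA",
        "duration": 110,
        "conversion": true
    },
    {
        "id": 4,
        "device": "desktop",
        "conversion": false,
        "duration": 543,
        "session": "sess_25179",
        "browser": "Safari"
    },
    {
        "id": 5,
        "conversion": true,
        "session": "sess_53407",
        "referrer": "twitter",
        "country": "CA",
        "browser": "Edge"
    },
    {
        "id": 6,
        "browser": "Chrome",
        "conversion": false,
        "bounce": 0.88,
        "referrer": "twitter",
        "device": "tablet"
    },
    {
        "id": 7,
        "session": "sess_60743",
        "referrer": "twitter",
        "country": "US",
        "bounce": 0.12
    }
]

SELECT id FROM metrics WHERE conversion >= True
[1, 2, 3, 5]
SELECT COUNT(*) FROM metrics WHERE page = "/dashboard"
1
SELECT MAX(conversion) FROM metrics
True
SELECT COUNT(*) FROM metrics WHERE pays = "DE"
1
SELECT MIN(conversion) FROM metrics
False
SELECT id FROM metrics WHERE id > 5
[6, 7]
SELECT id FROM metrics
[1, 2, 3, 4, 5, 6, 7]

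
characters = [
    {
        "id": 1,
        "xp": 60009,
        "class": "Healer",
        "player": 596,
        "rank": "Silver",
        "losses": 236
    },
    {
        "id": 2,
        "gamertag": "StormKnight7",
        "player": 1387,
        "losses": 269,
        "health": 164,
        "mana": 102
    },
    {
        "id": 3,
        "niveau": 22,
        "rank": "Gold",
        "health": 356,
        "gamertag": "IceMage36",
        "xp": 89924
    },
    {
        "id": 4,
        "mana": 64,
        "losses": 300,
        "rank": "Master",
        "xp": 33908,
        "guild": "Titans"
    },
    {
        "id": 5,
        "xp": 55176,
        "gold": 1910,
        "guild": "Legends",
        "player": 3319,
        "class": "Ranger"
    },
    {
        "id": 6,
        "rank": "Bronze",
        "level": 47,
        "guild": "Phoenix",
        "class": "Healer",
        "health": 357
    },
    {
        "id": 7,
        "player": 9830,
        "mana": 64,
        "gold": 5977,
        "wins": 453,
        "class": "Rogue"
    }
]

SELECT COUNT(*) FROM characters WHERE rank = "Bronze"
1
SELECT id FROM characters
[1, 2, 3, 4, 5, 6, 7]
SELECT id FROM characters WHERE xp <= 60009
[1, 4, 5]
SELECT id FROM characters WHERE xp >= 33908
[1, 3, 4, 5]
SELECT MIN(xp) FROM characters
33908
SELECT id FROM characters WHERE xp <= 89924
[1, 3, 4, 5]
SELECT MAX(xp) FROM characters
89924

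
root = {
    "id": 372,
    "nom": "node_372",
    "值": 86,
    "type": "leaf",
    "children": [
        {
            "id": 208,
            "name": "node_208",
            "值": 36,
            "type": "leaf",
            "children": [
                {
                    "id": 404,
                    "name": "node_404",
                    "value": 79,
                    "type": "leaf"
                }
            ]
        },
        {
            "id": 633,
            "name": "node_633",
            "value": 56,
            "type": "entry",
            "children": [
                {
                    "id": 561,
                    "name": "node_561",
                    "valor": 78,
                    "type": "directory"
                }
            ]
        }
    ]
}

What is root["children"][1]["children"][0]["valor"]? 78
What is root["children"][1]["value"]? 56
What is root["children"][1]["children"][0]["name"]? "node_561"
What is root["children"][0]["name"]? "node_208"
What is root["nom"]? "node_372"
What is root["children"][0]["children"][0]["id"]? 404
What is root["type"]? "leaf"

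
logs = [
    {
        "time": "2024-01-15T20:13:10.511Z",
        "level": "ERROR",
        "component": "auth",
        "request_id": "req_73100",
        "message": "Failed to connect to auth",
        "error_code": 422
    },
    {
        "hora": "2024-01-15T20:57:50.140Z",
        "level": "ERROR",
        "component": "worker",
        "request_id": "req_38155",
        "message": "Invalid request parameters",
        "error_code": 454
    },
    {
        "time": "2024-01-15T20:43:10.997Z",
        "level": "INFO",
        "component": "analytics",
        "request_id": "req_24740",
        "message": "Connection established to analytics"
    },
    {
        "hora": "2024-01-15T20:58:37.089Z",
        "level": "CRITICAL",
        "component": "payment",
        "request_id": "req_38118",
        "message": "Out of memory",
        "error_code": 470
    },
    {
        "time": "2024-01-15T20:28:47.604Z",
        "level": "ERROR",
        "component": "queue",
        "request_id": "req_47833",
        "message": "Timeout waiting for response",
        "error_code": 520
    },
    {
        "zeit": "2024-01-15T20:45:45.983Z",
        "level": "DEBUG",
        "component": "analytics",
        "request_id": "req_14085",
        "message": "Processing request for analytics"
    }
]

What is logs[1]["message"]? "Invalid request parameters"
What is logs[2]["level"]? "INFO"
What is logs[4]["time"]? "2024-01-15T20:28:47.604Z"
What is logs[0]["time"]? "2024-01-15T20:13:10.511Z"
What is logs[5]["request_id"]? "req_14085"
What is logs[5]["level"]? "DEBUG"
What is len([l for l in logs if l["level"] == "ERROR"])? 3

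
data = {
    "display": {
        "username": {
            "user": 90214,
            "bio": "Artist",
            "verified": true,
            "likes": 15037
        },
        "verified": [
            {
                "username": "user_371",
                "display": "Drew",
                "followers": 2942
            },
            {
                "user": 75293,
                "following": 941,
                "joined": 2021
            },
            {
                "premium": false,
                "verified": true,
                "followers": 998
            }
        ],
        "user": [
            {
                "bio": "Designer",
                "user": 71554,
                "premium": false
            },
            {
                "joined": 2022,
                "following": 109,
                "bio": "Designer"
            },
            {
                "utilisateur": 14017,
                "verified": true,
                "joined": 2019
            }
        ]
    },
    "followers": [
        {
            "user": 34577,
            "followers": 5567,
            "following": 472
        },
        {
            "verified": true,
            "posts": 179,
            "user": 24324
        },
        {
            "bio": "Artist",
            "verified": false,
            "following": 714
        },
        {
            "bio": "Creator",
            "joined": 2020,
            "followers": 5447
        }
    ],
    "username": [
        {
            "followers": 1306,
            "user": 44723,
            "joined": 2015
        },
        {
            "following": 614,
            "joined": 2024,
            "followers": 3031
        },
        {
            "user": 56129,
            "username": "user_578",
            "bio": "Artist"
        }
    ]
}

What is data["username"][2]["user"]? 56129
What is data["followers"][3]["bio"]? "Creator"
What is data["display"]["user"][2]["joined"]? 2019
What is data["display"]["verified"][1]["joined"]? 2021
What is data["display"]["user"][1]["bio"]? "Designer"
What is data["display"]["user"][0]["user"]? 71554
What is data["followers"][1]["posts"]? 179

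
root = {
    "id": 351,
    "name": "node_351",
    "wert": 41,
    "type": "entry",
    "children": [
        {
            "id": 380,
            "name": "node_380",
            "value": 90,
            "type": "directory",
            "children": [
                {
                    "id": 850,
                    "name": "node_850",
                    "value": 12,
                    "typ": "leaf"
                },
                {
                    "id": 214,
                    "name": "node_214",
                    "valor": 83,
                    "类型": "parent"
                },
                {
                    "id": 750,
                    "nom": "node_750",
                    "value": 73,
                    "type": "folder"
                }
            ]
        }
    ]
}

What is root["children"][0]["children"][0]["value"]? 12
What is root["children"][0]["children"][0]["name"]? "node_850"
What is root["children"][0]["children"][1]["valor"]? 83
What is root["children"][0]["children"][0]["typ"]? "leaf"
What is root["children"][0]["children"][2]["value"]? 73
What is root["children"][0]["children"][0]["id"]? 850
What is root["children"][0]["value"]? 90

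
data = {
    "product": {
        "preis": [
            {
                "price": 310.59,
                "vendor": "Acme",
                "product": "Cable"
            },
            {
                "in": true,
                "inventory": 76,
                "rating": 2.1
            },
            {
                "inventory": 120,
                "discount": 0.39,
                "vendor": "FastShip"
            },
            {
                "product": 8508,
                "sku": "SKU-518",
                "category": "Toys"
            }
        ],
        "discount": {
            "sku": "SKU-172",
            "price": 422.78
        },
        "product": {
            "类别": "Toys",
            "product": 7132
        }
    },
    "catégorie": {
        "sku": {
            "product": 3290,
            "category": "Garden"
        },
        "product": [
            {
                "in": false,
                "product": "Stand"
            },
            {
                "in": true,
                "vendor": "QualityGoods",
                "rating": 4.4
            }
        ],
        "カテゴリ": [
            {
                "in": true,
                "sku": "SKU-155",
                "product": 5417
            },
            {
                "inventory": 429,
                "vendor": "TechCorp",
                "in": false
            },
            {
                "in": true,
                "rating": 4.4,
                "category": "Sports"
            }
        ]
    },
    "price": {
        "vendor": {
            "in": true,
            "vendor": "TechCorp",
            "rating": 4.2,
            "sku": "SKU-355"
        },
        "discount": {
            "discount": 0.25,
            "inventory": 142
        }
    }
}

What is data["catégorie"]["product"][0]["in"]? False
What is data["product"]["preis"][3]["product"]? 8508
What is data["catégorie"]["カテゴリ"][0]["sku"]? "SKU-155"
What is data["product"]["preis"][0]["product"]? "Cable"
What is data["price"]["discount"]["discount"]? 0.25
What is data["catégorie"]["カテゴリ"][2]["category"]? "Sports"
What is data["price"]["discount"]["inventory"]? 142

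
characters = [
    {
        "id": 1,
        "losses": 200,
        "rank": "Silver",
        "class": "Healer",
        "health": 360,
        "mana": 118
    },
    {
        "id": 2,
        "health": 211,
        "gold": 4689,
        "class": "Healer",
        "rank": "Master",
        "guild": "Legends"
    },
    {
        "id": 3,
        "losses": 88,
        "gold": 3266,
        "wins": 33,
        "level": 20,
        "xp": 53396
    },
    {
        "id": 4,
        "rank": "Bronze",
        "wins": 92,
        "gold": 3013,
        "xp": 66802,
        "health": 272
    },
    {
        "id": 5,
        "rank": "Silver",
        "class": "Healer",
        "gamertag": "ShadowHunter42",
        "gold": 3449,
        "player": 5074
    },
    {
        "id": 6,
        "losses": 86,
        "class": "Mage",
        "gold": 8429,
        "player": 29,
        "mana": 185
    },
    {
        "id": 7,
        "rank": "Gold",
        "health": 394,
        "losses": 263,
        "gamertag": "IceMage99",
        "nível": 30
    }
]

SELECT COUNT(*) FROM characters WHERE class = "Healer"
3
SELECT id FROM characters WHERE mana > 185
[]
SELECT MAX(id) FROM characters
7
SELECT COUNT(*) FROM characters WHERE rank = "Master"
1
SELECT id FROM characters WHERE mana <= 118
[1]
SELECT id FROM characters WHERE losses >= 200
[1, 7]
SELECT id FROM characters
[1, 2, 3, 4, 5, 6, 7]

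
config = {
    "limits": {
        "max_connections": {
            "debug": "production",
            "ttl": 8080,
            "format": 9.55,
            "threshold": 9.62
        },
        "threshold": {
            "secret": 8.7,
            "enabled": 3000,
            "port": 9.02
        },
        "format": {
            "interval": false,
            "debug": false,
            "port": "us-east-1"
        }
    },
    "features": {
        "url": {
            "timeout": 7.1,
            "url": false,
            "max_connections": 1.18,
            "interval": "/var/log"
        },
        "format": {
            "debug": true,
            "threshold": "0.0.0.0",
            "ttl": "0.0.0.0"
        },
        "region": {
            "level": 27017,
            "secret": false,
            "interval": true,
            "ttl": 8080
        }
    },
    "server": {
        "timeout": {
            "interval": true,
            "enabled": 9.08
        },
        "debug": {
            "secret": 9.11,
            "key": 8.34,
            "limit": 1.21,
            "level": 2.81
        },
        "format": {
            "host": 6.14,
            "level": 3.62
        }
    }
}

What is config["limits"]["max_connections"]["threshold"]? 9.62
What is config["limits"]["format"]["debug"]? False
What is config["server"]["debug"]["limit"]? 1.21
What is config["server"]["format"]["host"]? 6.14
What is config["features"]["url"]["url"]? False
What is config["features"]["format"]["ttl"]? "0.0.0.0"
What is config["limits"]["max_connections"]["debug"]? "production"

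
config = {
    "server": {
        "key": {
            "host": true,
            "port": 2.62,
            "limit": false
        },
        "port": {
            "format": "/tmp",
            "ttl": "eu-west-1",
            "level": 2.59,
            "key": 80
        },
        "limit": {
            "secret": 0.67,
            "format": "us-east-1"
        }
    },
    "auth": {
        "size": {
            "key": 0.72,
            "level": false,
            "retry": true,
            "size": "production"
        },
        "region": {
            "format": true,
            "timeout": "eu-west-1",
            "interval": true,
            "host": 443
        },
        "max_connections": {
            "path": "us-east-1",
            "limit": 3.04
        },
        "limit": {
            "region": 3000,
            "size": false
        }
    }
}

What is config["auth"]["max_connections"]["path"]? "us-east-1"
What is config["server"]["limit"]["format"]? "us-east-1"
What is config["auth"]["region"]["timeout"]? "eu-west-1"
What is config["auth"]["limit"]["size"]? False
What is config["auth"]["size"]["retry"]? True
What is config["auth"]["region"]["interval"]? True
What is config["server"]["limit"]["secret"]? 0.67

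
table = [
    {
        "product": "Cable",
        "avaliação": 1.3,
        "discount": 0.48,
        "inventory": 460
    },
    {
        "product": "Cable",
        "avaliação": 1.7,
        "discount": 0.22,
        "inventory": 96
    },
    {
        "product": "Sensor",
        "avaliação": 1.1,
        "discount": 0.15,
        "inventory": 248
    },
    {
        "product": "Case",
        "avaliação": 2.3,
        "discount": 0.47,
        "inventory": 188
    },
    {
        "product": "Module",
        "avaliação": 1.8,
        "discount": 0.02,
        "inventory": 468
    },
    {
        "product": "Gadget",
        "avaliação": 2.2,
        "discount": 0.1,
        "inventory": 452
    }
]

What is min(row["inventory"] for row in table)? 96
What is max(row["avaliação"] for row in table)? 2.3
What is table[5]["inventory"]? 452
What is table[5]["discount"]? 0.1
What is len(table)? 6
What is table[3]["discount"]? 0.47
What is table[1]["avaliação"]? 1.7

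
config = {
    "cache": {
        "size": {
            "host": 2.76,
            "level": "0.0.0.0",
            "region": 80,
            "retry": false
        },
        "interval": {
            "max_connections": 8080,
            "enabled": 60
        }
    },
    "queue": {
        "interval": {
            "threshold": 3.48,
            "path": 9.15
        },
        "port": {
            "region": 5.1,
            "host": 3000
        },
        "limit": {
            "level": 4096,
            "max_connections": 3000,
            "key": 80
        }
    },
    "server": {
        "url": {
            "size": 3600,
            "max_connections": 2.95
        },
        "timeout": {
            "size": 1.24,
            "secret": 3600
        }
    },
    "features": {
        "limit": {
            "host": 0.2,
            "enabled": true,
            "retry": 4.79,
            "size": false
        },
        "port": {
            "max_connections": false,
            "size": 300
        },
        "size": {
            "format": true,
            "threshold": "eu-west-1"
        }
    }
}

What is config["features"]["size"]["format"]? True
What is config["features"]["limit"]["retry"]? 4.79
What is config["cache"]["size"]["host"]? 2.76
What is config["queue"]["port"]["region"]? 5.1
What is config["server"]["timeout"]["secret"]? 3600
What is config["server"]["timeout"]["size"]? 1.24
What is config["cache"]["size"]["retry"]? False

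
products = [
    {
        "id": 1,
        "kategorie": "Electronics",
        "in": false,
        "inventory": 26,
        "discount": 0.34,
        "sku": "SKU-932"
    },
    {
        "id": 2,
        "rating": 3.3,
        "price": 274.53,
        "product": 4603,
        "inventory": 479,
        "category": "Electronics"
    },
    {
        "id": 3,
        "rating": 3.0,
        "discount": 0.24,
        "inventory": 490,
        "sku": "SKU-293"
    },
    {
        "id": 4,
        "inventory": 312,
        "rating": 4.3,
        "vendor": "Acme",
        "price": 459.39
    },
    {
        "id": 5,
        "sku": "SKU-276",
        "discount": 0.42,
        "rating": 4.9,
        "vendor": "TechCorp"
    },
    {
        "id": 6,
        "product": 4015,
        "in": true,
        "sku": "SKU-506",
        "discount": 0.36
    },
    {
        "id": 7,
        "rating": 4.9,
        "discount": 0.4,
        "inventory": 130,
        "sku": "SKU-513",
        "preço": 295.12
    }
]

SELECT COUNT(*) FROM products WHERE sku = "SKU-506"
1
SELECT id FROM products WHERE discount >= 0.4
[5, 7]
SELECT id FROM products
[1, 2, 3, 4, 5, 6, 7]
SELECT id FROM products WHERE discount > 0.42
[]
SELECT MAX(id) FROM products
7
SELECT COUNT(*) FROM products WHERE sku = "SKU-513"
1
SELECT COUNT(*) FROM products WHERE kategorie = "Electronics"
1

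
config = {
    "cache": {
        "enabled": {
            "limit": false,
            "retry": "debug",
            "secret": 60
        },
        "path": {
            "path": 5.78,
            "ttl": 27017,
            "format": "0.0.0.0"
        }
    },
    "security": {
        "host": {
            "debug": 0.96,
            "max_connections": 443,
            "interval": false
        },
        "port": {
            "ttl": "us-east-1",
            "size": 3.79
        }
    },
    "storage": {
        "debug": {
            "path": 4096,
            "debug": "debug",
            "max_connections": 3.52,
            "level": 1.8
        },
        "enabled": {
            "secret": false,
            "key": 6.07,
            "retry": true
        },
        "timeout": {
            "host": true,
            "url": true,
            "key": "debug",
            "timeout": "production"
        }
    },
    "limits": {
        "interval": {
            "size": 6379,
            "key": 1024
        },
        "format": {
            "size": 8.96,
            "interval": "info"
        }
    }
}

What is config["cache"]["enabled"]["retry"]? "debug"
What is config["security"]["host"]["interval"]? False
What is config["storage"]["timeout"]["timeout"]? "production"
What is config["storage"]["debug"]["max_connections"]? 3.52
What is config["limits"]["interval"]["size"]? 6379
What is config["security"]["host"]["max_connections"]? 443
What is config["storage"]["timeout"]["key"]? "debug"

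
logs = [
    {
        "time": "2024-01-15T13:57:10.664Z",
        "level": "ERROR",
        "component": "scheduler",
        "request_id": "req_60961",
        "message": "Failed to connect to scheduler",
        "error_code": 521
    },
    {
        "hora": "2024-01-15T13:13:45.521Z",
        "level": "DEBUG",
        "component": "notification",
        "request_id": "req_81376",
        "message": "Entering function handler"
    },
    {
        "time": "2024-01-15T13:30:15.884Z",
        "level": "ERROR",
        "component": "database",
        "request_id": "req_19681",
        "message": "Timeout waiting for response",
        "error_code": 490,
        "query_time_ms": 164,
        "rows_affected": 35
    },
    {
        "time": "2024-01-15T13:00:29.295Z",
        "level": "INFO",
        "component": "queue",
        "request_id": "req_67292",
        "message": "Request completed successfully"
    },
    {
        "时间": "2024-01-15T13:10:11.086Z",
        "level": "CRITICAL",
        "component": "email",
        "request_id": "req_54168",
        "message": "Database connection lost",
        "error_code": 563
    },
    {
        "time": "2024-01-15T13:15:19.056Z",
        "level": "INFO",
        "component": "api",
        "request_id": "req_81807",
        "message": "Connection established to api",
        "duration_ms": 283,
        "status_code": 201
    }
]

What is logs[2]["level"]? "ERROR"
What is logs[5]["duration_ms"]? 283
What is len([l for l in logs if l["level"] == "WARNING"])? 0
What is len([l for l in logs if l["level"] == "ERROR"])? 2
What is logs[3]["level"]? "INFO"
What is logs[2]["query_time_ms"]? 164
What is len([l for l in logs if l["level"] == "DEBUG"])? 1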